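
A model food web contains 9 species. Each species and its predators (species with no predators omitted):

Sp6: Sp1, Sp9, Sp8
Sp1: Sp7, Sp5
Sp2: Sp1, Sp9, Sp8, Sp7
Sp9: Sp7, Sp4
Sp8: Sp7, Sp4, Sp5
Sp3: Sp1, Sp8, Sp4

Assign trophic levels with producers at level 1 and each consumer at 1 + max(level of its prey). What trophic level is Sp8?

Trophic level 2

Sp6 is a producer → level 1.
Sp8 eats Sp6 (level 1); other prey at levels: Sp2 1, Sp3 1 → level 2.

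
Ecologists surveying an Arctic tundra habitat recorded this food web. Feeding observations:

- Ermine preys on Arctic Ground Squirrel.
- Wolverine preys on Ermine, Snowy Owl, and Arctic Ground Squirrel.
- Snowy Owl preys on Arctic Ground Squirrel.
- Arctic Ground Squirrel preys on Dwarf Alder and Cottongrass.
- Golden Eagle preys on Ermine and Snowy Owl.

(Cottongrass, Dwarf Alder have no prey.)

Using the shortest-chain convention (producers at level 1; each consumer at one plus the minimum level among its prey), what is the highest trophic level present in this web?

Producers (level 1): Cottongrass, Dwarf Alder.
Following each consumer down to its lowest-level prey: Cottongrass → Arctic Ground Squirrel → Ermine → Golden Eagle (levels 1 through 4).
All prey of Golden Eagle (Ermine 3, Snowy Owl 3) are at level 3 or above, so Golden Eagle is at level 1 + 3 = 4.
Every consumer has at least one prey at level 3 or below, so none exceeds level 4.

4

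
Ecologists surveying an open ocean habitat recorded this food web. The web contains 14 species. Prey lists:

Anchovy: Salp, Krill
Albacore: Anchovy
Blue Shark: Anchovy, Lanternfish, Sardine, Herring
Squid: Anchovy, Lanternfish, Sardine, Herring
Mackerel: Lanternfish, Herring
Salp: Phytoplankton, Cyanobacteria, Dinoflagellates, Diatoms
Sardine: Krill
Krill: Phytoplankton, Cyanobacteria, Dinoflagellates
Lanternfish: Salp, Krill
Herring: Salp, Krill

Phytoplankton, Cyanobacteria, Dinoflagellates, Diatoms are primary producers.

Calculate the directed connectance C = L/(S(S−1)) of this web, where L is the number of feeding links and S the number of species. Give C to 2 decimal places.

The web has S = 14 species and L = 25 feeding links.
C = L / (S(S−1)) = 25 / 182 = 0.1374 ≈ 0.14.

C = 0.14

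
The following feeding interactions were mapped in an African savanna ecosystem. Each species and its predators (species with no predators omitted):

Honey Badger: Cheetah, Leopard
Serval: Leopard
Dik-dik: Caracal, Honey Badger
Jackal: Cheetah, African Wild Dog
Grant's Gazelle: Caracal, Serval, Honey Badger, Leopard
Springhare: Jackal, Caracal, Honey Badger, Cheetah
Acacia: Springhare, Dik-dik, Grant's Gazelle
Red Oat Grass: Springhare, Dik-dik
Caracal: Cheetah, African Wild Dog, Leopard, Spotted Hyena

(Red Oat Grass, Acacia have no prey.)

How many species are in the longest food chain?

One longest chain: Red Oat Grass → Springhare → Honey Badger → Cheetah.
It has 4 species and 3 links.

4 species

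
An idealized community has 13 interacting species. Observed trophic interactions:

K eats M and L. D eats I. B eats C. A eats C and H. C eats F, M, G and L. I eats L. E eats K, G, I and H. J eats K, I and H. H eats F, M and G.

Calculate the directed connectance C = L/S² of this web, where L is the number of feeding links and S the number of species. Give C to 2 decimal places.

The web has S = 13 species and L = 21 feeding links.
C = L / S² = 21 / 169 = 0.1243 ≈ 0.12.

C = 0.12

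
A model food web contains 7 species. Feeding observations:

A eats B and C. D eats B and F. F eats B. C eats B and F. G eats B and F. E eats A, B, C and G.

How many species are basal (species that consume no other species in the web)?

Basal species (no prey listed): B.
Count: 1.

1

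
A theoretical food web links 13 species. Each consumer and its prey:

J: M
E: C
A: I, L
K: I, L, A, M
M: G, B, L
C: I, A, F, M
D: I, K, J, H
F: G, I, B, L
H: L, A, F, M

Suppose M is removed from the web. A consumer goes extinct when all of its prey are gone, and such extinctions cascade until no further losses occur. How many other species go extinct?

1

Remove M.
Round 1: J (all prey gone) → extinct.
No further losses. Total secondary extinctions: 1.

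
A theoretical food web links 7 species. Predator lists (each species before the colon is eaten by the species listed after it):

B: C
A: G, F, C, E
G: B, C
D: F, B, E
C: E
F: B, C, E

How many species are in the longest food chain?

5 species

One longest chain: A → G → B → C → E.
It has 5 species and 4 links.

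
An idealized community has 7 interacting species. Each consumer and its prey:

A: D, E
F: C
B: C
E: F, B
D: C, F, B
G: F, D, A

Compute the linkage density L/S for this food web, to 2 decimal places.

There are L = 12 links among S = 7 species.
L/S = 12/7 = 1.7143 ≈ 1.71.

L/S = 1.71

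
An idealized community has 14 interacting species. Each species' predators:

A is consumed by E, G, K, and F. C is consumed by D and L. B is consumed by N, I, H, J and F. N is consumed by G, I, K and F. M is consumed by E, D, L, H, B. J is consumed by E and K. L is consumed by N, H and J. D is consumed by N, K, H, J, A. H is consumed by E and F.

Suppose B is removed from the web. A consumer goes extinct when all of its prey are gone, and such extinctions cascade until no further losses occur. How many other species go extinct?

0

Remove B.
Every predator of it retains at least one other prey: N still has L, D; H still has M, L, D; J still has L, D; I still has N; F still has A, N, H.
No consumer loses all prey, so no secondary extinctions occur.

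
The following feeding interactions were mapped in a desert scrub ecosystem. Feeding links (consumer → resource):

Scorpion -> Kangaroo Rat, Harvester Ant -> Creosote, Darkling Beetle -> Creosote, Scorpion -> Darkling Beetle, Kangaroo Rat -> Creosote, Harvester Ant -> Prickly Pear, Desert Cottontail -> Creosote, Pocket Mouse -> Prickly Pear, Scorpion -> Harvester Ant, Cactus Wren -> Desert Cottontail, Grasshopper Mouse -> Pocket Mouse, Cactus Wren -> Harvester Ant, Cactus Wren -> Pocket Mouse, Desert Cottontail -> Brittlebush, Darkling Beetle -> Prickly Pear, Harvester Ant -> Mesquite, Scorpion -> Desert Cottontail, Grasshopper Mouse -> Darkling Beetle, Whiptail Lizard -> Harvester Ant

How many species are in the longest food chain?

One longest chain: Prickly Pear → Pocket Mouse → Cactus Wren.
It has 3 species and 2 links.

3 species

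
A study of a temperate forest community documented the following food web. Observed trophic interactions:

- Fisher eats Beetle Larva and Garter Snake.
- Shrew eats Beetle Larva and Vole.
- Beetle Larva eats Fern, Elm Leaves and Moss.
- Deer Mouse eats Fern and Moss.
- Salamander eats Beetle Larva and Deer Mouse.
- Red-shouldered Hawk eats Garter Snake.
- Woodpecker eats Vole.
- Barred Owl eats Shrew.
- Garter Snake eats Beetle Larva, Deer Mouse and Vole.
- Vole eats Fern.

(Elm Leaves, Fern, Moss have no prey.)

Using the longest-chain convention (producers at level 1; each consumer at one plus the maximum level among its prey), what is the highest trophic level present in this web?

4

Producers (level 1): Elm Leaves, Fern, Moss.
Elm Leaves → Beetle Larva → Shrew → Barred Owl gives Barred Owl level 4.
No species has a prey at level 4, so no species reaches level 5.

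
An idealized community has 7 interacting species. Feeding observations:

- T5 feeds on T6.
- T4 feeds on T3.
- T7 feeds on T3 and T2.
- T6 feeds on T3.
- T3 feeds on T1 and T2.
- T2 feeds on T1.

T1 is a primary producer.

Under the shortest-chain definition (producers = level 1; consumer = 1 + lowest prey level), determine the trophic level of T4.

T1 is a producer → level 1.
T3 eats T1 → level 2.
T4 eats T3 → level 3.
No prey of T4 is below level 2, so 3 is the minimum.

Trophic level 3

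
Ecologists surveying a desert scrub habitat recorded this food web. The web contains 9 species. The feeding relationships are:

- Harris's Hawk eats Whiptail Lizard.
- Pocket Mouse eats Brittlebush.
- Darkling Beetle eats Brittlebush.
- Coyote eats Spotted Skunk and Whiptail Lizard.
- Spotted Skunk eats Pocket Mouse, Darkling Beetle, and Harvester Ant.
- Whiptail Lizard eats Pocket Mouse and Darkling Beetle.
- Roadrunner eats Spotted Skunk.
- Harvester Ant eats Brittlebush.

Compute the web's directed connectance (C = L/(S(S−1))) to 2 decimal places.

C = 0.17

The web has S = 9 species and L = 12 feeding links.
C = L / (S(S−1)) = 12 / 72 = 0.1667 ≈ 0.17.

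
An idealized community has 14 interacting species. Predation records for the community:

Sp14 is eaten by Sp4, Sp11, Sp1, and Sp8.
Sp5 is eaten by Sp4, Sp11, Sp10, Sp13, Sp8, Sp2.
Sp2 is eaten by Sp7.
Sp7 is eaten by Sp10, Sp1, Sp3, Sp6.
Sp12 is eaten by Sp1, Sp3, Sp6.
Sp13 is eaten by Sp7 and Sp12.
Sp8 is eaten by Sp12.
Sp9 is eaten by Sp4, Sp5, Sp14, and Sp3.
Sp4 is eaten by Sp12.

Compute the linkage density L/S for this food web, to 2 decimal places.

There are L = 26 links among S = 14 species.
L/S = 26/14 = 1.8571 ≈ 1.86.

L/S = 1.86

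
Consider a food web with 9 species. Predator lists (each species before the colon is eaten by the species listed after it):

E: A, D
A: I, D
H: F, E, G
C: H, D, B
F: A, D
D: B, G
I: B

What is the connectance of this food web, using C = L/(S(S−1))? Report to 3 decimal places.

C = 0.208

The web has S = 9 species and L = 15 feeding links.
C = L / (S(S−1)) = 15 / 72 = 0.2083 ≈ 0.208.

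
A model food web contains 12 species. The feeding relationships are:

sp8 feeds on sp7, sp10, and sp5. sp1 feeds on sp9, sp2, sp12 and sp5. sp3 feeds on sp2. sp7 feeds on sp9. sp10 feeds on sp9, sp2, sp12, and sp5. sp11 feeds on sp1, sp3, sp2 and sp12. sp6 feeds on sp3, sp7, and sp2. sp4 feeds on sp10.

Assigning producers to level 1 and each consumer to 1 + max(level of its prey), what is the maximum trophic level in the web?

Producers (level 1): sp9, sp2, sp12, sp5.
sp2 → sp3 → sp11 gives sp11 level 3.
No species has a prey at level 3, so no species reaches level 4.

3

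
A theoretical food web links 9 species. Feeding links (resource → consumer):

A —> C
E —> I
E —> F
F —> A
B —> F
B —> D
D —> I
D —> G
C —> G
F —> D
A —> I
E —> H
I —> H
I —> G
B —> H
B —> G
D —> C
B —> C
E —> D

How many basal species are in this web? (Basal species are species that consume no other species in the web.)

2

Basal species (no prey listed): E, B.
Count: 2.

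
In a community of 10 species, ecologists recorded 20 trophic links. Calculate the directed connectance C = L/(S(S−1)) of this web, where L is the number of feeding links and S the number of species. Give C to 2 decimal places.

The web has S = 10 species and L = 20 feeding links.
C = L / (S(S−1)) = 20 / 90 = 0.2222 ≈ 0.22.

C = 0.22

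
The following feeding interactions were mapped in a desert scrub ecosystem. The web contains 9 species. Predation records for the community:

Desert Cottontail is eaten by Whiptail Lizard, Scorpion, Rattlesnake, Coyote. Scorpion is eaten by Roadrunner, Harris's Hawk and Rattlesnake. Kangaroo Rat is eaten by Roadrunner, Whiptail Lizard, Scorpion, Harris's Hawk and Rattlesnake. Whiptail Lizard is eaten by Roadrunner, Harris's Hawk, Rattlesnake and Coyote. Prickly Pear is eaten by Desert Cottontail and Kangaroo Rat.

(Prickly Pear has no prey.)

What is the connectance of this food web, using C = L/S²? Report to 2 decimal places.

The web has S = 9 species and L = 18 feeding links.
C = L / S² = 18 / 81 = 0.2222 ≈ 0.22.

C = 0.22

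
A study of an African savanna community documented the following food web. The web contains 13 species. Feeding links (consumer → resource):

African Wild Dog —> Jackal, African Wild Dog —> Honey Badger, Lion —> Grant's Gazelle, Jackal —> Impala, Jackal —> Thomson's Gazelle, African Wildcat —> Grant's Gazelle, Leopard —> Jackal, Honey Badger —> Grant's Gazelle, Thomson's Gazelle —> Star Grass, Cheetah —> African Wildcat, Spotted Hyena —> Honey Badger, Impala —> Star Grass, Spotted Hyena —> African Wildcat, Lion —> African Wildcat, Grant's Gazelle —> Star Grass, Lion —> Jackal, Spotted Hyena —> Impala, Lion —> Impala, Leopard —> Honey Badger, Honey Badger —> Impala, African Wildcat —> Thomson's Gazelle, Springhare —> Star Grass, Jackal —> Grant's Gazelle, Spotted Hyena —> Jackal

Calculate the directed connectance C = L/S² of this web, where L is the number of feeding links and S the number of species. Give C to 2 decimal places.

The web has S = 13 species and L = 24 feeding links.
C = L / S² = 24 / 169 = 0.1420 ≈ 0.14.

C = 0.14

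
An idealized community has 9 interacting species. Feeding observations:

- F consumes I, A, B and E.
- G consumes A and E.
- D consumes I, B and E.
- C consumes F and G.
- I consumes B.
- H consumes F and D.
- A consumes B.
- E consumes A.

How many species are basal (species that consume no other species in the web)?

Basal species (no prey listed): B.
Count: 1.

1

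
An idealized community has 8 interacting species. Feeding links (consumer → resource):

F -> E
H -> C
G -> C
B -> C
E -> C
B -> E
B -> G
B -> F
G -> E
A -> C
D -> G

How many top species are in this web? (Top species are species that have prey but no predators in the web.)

Top species (has prey, but nothing eats it): H, A, B, D.
Count: 4.

4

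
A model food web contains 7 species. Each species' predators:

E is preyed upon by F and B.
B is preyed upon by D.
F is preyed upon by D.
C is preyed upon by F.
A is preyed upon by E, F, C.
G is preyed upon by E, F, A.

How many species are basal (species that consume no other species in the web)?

Basal species (no prey listed): G.
Count: 1.

1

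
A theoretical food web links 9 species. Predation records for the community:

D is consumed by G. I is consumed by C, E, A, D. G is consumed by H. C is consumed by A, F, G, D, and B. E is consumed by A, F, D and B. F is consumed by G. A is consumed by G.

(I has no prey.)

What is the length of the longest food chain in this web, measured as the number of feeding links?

One longest chain: I → E → F → G → H.
It has 5 species and 4 links.

4 links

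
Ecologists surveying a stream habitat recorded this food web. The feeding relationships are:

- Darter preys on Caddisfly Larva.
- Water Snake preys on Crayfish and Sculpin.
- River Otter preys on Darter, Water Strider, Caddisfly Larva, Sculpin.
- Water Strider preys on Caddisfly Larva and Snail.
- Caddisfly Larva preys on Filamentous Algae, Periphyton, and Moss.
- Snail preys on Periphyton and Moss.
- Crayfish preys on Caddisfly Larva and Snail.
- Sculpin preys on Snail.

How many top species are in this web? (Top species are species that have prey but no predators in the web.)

2

Top species (has prey, but nothing eats it): Water Snake, River Otter.
Count: 2.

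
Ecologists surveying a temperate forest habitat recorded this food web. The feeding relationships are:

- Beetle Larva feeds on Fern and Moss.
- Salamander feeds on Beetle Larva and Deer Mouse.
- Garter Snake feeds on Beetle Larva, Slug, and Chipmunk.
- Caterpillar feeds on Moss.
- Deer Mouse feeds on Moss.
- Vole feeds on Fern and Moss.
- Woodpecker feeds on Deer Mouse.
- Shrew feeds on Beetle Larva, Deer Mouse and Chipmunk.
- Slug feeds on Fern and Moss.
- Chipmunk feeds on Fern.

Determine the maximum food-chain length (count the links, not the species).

2 links

One longest chain: Fern → Beetle Larva → Salamander.
It has 3 species and 2 links.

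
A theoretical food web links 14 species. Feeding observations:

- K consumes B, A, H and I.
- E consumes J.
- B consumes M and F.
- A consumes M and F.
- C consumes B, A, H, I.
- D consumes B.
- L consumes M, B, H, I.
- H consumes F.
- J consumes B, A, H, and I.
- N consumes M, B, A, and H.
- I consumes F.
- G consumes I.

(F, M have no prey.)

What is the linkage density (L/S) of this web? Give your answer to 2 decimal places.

L/S = 2.07

There are L = 29 links among S = 14 species.
L/S = 29/14 = 2.0714 ≈ 2.07.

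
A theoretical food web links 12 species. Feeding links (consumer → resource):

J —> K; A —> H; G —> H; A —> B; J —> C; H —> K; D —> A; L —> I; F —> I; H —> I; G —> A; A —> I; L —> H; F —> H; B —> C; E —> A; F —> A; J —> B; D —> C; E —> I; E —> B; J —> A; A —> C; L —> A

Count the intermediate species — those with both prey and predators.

Intermediate species (has both prey and predators): H, B, A.
Count: 3.

3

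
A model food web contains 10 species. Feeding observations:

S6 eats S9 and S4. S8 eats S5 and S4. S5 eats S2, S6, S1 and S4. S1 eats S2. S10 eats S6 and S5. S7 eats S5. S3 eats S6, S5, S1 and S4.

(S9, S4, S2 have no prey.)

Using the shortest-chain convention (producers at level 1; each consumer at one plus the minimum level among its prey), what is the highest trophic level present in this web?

Producers (level 1): S9, S4, S2.
Following each consumer down to its lowest-level prey: S4 → S5 → S7 (levels 1 through 3).
All prey of S7 (S5 2) are at level 2 or above, so S7 is at level 1 + 2 = 3.
Every consumer has at least one prey at level 2 or below, so none exceeds level 3.

3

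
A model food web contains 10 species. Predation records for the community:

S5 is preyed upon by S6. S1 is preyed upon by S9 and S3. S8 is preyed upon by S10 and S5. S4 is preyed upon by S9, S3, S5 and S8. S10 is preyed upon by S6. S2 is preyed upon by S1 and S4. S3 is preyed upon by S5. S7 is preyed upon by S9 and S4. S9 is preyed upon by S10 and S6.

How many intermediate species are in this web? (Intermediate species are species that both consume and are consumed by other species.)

7

Intermediate species (has both prey and predators): S1, S4, S3, S8, S9, S10, S5.
Count: 7.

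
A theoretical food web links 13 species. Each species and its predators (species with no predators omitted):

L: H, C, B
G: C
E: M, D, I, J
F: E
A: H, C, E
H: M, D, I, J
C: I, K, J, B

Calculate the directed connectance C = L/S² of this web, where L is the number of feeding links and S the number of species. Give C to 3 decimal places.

The web has S = 13 species and L = 20 feeding links.
C = L / S² = 20 / 169 = 0.1183 ≈ 0.118.

C = 0.118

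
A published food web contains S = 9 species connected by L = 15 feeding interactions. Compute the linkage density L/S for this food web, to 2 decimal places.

There are L = 15 links among S = 9 species.
L/S = 15/9 = 1.6667 ≈ 1.67.

L/S = 1.67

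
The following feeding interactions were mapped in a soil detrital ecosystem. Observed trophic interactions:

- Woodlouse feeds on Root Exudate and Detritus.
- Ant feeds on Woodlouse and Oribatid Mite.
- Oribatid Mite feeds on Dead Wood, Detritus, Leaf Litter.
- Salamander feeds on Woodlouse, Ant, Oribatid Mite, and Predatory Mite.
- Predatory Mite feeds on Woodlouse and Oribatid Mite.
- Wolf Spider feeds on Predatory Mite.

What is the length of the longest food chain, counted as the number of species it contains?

4 species

One longest chain: Root Exudate → Woodlouse → Predatory Mite → Wolf Spider.
It has 4 species and 3 links.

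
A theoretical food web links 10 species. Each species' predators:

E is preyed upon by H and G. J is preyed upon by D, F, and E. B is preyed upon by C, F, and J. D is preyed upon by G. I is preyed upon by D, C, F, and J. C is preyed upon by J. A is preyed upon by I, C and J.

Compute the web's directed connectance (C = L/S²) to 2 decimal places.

C = 0.17

The web has S = 10 species and L = 17 feeding links.
C = L / S² = 17 / 100 = 0.1700 ≈ 0.17.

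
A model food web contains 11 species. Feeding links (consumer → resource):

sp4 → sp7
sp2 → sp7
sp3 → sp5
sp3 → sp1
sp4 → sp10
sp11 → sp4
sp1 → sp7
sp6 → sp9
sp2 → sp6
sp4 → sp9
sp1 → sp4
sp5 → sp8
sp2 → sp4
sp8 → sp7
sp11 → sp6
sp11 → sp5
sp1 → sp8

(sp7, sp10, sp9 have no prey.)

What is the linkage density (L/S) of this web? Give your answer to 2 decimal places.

L/S = 1.55

There are L = 17 links among S = 11 species.
L/S = 17/11 = 1.5455 ≈ 1.55.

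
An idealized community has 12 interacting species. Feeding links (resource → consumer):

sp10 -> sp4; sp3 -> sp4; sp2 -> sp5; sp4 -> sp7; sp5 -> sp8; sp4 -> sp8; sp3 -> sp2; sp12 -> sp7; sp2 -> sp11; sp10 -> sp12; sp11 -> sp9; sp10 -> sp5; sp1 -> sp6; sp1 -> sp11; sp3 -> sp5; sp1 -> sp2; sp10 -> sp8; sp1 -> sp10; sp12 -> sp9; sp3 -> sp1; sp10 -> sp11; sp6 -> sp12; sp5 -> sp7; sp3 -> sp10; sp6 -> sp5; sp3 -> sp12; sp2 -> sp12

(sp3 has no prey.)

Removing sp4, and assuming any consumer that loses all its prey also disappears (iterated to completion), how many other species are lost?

Remove sp4.
Every predator of it retains at least one other prey: sp7 still has sp12, sp5; sp8 still has sp10, sp5.
No consumer loses all prey, so no secondary extinctions occur.

0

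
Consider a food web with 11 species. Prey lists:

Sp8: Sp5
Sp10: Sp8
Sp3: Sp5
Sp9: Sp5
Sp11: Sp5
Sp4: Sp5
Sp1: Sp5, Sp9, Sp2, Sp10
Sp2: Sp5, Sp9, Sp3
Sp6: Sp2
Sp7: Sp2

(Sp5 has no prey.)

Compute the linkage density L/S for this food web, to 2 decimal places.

There are L = 15 links among S = 11 species.
L/S = 15/11 = 1.3636 ≈ 1.36.

L/S = 1.36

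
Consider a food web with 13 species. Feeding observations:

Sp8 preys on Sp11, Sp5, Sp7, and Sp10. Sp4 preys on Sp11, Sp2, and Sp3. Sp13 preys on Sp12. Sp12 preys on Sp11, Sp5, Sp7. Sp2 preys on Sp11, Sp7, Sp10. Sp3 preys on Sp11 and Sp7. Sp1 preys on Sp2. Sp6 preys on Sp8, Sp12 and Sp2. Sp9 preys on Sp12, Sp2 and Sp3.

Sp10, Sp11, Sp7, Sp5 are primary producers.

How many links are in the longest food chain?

One longest chain: Sp11 → Sp12 → Sp13.
It has 3 species and 2 links.

2 links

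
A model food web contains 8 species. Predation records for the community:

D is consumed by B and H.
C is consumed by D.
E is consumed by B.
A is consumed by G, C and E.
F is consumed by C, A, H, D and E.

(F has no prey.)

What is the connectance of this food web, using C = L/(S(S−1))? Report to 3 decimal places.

The web has S = 8 species and L = 12 feeding links.
C = L / (S(S−1)) = 12 / 56 = 0.2143 ≈ 0.214.

C = 0.214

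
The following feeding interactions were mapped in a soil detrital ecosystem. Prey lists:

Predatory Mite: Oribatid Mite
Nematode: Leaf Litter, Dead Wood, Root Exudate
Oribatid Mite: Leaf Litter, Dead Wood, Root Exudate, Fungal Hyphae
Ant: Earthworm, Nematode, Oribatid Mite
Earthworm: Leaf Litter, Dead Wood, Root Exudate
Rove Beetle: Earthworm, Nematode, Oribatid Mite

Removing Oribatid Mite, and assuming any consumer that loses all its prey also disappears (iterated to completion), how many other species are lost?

Remove Oribatid Mite.
Round 1: Predatory Mite (all prey gone) → extinct.
No further losses. Total secondary extinctions: 1.

1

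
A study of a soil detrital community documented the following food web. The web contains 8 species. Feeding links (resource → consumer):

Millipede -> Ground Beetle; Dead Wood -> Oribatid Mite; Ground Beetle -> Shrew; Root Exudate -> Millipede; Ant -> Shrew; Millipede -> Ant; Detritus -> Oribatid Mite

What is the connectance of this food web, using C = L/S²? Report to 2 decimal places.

C = 0.11

The web has S = 8 species and L = 7 feeding links.
C = L / S² = 7 / 64 = 0.1094 ≈ 0.11.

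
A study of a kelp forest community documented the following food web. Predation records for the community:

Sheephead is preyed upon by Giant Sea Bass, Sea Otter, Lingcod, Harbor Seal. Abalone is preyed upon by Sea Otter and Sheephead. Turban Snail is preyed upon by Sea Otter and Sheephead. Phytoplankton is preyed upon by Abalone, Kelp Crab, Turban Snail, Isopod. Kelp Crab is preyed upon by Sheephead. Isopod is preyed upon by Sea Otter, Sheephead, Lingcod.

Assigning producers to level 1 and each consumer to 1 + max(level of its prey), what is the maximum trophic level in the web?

Producers (level 1): Phytoplankton.
Phytoplankton → Abalone → Sheephead → Harbor Seal gives Harbor Seal level 4.
No species has a prey at level 4, so no species reaches level 5.

4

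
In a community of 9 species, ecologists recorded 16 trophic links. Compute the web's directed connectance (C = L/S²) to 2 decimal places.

The web has S = 9 species and L = 16 feeding links.
C = L / S² = 16 / 81 = 0.1975 ≈ 0.20.

C = 0.20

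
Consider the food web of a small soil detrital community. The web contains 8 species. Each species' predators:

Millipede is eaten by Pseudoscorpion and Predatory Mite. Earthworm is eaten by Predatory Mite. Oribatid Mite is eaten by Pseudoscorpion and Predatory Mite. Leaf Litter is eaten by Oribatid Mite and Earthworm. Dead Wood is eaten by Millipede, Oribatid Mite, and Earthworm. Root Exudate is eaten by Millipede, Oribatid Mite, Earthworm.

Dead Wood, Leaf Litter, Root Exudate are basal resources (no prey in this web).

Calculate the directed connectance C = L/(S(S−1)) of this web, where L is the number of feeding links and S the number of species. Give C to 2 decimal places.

The web has S = 8 species and L = 13 feeding links.
C = L / (S(S−1)) = 13 / 56 = 0.2321 ≈ 0.23.

C = 0.23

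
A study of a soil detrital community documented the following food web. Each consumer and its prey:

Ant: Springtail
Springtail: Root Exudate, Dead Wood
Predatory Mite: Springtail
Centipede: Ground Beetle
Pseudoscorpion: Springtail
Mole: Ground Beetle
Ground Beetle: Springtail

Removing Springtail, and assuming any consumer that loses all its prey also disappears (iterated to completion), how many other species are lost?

6

Remove Springtail.
Round 1: Ant (all prey gone), Predatory Mite (all prey gone), Pseudoscorpion (all prey gone), Ground Beetle (all prey gone) → extinct.
Round 2: Centipede (all prey gone), Mole (all prey gone) → extinct.
No further losses. Total secondary extinctions: 6.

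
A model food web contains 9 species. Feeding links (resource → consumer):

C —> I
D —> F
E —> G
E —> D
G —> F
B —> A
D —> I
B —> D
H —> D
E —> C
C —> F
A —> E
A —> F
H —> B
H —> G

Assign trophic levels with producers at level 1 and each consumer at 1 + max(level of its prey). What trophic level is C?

Trophic level 5

H is a producer → level 1.
B eats H → level 2.
A eats B → level 3.
E eats A → level 4.
C eats E → level 5.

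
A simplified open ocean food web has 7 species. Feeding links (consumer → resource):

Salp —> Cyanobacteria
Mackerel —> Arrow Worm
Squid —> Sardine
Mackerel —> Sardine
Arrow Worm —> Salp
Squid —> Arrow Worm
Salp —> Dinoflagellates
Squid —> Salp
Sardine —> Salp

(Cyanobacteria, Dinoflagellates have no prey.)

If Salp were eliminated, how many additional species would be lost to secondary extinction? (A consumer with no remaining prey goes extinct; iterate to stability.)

Remove Salp.
Round 1: Arrow Worm (all prey gone), Sardine (all prey gone) → extinct.
Round 2: Mackerel (all prey gone), Squid (all prey gone) → extinct.
No further losses. Total secondary extinctions: 4.

4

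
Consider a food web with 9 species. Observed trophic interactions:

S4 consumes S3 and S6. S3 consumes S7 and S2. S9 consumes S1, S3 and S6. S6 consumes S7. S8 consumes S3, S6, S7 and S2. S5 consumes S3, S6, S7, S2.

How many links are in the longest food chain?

One longest chain: S7 → S3 → S9.
It has 3 species and 2 links.

2 links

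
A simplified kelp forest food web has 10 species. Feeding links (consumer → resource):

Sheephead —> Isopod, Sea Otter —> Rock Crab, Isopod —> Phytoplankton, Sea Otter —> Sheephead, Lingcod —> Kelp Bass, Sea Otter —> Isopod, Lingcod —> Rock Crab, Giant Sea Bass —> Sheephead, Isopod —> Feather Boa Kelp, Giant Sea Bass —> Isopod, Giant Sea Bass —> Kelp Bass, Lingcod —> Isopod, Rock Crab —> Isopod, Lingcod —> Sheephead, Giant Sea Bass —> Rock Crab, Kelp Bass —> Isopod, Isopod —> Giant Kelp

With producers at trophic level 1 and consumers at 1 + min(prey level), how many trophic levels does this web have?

Producers (level 1): Giant Kelp, Phytoplankton, Feather Boa Kelp.
Following each consumer down to its lowest-level prey: Giant Kelp → Isopod → Sheephead (levels 1 through 3).
All prey of Sheephead (Isopod 2) are at level 2 or above, so Sheephead is at level 1 + 2 = 3.
Every consumer has at least one prey at level 2 or below, so none exceeds level 3.

3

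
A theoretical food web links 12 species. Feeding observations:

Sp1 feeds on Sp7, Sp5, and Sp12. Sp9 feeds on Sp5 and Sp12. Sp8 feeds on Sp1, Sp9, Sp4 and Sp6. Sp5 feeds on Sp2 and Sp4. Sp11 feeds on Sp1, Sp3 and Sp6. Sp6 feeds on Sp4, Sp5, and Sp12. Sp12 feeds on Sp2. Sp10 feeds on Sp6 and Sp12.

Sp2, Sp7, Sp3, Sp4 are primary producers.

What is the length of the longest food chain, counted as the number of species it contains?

4 species

One longest chain: Sp2 → Sp12 → Sp1 → Sp11.
It has 4 species and 3 links.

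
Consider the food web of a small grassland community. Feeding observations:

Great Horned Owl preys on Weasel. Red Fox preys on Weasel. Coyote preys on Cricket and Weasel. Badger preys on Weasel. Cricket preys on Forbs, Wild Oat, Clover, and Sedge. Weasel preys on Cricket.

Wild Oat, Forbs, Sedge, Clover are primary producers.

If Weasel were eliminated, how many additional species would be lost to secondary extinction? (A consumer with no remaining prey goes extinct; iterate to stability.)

Remove Weasel.
Round 1: Great Horned Owl (all prey gone), Badger (all prey gone), Red Fox (all prey gone) → extinct.
No further losses. Total secondary extinctions: 3.

3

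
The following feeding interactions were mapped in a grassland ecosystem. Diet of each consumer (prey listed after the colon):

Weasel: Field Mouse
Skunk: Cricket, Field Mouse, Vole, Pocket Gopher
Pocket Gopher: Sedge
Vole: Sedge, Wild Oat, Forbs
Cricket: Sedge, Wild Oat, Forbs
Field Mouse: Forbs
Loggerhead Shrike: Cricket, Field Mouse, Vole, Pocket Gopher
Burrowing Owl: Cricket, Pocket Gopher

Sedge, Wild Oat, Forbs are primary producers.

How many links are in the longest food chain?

One longest chain: Sedge → Cricket → Burrowing Owl.
It has 3 species and 2 links.

2 links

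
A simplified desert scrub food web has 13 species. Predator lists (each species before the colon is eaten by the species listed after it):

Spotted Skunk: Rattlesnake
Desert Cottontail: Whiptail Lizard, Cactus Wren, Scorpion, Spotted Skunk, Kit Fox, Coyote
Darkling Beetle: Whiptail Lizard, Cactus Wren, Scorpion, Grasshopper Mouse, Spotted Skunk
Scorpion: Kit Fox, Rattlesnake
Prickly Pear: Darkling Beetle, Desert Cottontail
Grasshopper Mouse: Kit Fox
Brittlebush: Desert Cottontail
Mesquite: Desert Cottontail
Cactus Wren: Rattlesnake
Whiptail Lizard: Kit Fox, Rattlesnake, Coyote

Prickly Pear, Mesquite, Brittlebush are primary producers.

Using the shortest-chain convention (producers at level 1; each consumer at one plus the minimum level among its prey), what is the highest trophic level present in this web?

4

Producers (level 1): Prickly Pear, Mesquite, Brittlebush.
Following each consumer down to its lowest-level prey: Prickly Pear → Darkling Beetle → Spotted Skunk → Rattlesnake (levels 1 through 4).
All prey of Rattlesnake (Spotted Skunk 3, Whiptail Lizard 3, Cactus Wren 3, Scorpion 3) are at level 3 or above, so Rattlesnake is at level 1 + 3 = 4.
Every consumer has at least one prey at level 3 or below, so none exceeds level 4.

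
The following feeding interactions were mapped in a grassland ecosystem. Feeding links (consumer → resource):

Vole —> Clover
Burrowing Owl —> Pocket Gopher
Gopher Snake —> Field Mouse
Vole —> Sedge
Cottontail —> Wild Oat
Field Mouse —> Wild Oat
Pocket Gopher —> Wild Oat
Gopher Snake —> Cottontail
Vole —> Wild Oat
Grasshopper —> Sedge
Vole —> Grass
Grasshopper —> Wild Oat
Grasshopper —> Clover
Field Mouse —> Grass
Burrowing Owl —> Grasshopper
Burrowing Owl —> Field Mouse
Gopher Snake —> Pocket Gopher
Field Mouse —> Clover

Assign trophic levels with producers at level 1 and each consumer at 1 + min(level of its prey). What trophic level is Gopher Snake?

Trophic level 3

Clover is a producer → level 1.
Field Mouse eats Clover → level 2.
Gopher Snake eats Field Mouse → level 3.
No prey of Gopher Snake is below level 2, so 3 is the minimum.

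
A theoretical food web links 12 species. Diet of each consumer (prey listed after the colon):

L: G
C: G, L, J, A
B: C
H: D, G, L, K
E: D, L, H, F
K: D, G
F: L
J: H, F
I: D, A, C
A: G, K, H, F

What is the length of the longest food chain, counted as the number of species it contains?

One longest chain: G → L → H → A → C → B.
It has 6 species and 5 links.

6 species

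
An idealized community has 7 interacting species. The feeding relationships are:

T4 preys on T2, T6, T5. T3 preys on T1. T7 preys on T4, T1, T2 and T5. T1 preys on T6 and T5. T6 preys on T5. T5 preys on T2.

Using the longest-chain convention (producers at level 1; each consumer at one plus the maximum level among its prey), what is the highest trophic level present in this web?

5

Producers (level 1): T2.
T2 → T5 → T6 → T1 → T3 gives T3 level 5.
No species has a prey at level 5, so no species reaches level 6.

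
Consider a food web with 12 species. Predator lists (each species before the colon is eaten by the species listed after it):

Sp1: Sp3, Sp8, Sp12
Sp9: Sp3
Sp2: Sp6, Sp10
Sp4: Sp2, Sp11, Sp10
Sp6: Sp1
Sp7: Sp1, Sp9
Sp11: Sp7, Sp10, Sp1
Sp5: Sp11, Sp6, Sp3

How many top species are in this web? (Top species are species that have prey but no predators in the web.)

4

Top species (has prey, but nothing eats it): Sp10, Sp3, Sp8, Sp12.
Count: 4.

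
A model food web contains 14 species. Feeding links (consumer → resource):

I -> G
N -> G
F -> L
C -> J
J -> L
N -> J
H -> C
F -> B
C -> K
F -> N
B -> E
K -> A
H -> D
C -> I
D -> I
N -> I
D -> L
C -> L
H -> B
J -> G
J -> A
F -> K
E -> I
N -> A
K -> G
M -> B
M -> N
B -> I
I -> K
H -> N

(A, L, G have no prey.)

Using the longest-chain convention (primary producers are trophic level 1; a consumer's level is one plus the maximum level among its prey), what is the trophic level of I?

Trophic level 3

A is a producer → level 1.
K eats A (level 1); other prey at levels: G 1 → level 2.
I eats K (level 2); other prey at levels: G 1 → level 3.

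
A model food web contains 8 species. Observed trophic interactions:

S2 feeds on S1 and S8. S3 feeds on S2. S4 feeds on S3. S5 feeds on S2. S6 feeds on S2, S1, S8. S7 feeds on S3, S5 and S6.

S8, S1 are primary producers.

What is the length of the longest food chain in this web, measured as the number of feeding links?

3 links

One longest chain: S8 → S2 → S3 → S4.
It has 4 species and 3 links.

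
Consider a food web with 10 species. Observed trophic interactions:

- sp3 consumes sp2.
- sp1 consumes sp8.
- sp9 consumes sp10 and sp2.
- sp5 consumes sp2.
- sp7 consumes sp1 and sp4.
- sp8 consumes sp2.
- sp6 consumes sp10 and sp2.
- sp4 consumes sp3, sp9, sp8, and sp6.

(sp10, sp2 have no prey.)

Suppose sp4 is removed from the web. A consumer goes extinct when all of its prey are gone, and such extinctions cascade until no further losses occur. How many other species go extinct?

0

Remove sp4.
Every predator of it retains at least one other prey: sp7 still has sp1.
No consumer loses all prey, so no secondary extinctions occur.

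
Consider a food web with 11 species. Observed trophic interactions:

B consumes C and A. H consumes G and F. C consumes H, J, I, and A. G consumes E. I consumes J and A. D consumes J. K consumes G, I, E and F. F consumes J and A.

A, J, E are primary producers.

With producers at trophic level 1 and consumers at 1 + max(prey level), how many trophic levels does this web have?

5

Producers (level 1): A, J, E.
A → F → H → C → B gives B level 5.
No species has a prey at level 5, so no species reaches level 6.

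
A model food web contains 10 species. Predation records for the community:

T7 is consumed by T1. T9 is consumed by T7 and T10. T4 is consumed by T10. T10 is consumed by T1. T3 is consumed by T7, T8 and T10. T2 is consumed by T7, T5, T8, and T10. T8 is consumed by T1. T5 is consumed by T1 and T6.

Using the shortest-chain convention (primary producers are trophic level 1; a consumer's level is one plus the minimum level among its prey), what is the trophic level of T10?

Trophic level 2

T2 is a producer → level 1.
T10 eats T2 → level 2.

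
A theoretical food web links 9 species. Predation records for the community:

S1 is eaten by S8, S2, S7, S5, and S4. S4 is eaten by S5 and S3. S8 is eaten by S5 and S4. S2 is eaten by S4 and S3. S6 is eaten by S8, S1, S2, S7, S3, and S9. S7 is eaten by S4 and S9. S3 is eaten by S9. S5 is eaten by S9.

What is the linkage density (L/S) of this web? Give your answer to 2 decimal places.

There are L = 21 links among S = 9 species.
L/S = 21/9 = 2.3333 ≈ 2.33.

L/S = 2.33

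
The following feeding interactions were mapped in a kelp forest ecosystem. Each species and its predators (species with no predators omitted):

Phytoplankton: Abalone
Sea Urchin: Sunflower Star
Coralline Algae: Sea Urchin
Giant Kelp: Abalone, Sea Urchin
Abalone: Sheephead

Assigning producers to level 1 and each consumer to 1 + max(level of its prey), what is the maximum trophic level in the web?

Producers (level 1): Phytoplankton, Coralline Algae, Giant Kelp.
Coralline Algae → Sea Urchin → Sunflower Star gives Sunflower Star level 3.
No species has a prey at level 3, so no species reaches level 4.

3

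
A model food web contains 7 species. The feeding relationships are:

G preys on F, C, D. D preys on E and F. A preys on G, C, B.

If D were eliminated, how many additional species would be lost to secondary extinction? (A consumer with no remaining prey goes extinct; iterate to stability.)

Remove D.
Every predator of it retains at least one other prey: G still has C, F.
No consumer loses all prey, so no secondary extinctions occur.

0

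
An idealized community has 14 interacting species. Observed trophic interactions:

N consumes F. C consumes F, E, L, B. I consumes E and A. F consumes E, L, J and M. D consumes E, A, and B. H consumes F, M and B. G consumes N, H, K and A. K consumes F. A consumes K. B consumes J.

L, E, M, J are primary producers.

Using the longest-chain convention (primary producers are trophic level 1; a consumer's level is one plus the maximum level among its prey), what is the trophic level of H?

Trophic level 3

J is a producer → level 1.
B eats J → level 2.
H eats B (level 2); other prey at levels: M 1, F 2 → level 3.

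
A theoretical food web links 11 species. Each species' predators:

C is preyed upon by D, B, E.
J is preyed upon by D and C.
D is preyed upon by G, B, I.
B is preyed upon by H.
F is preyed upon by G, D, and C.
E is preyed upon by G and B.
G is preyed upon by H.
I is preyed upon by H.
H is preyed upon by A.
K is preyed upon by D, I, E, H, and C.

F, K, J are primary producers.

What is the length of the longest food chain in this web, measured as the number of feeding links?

One longest chain: F → C → E → B → H → A.
It has 6 species and 5 links.

5 links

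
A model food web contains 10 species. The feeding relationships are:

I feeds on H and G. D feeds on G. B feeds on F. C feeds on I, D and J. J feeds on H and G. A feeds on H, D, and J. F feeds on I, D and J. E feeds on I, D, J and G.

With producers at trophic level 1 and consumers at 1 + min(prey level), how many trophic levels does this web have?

Producers (level 1): G, H.
Following each consumer down to its lowest-level prey: G → J → F → B (levels 1 through 4).
All prey of B (F 3) are at level 3 or above, so B is at level 1 + 3 = 4.
Every consumer has at least one prey at level 3 or below, so none exceeds level 4.

4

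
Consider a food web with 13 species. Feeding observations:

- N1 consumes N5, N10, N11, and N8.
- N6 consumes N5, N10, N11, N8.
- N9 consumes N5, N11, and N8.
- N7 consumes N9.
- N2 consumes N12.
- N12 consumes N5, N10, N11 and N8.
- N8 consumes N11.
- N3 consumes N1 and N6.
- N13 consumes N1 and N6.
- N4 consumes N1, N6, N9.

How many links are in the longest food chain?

One longest chain: N11 → N8 → N6 → N13.
It has 4 species and 3 links.

3 links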